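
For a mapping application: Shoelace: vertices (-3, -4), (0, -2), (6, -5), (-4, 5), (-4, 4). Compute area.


Shoelace sum: ((-3)*(-2) - 0*(-4)) + (0*(-5) - 6*(-2)) + (6*5 - (-4)*(-5)) + ((-4)*4 - (-4)*5) + ((-4)*(-4) - (-3)*4)
= 60
Area = |60|/2 = 30

30


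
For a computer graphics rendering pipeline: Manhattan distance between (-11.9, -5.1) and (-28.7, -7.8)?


|(-11.9)-(-28.7)| + |(-5.1)-(-7.8)| = 16.8 + 2.7 = 19.5

19.5


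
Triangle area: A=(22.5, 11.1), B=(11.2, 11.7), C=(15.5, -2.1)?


Area = |x_A(y_B-y_C) + x_B(y_C-y_A) + x_C(y_A-y_B)|/2
= |310.5 + (-147.84) + (-9.3)|/2
= 153.36/2 = 76.68

76.68


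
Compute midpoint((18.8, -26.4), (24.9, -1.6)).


M = ((18.8+24.9)/2, ((-26.4)+(-1.6))/2)
= (21.85, -14)

(21.85, -14)


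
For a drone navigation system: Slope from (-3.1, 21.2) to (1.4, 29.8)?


slope = (y2-y1)/(x2-x1) = (29.8-21.2)/(1.4-(-3.1)) = 8.6/4.5 = 1.9111

1.9111


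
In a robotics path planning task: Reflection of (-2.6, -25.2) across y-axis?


Reflection over y-axis: (x,y) -> (-x,y)
(-2.6, -25.2) -> (2.6, -25.2)

(2.6, -25.2)


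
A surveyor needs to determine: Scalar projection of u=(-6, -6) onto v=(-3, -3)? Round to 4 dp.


u.v = 36, |v| = sqrt(18) = 4.2426
Scalar projection = u.v / |v| = 36 / sqrt(18) = 8.4853

8.4853


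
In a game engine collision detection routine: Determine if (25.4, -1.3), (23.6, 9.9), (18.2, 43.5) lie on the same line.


Cross product: (23.6-25.4)*(43.5-(-1.3)) - (9.9-(-1.3))*(18.2-25.4)
= 0

Yes, collinear


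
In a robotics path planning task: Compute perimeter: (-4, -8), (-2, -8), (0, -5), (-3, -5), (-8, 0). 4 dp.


Sides: (-4, -8)->(-2, -8): sqrt(4) = 2, (-2, -8)->(0, -5): sqrt(13) = 3.605551, (0, -5)->(-3, -5): sqrt(9) = 3, (-3, -5)->(-8, 0): sqrt(50) = 7.071068, (-8, 0)->(-4, -8): sqrt(80) = 8.944272
Sum = 24.620891
Perimeter = 24.6209

24.6209


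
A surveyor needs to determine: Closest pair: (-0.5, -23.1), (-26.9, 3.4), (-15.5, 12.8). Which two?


d(P0,P1) = 37.406, d(P0,P2) = 38.9077, d(P1,P2) = 14.7757
Closest: P1 and P2

Closest pair: (-26.9, 3.4) and (-15.5, 12.8), distance = 14.7757


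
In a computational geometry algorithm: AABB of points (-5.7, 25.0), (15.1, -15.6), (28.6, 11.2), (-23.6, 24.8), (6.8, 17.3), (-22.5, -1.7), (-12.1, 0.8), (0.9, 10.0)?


x range: [-23.6, 28.6]
y range: [-15.6, 25]
Bounding box: (-23.6,-15.6) to (28.6,25)

(-23.6,-15.6) to (28.6,25)


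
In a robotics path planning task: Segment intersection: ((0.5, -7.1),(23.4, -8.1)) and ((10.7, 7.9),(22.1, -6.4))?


Cross products: d1=-316.86, d2=-0.79, d3=353.7, d4=37.63
d1*d2 < 0 and d3*d4 < 0? no

No, they don't intersect


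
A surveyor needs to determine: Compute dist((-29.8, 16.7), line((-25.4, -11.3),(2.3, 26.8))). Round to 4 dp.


|cross product| = 943.24
|line direction| = sqrt(2218.9) = 47.1052
Distance = 943.24/sqrt(2218.9) = 20.0241

20.0241


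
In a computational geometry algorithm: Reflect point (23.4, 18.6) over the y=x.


Reflection over y=x: (x,y) -> (y,x)
(23.4, 18.6) -> (18.6, 23.4)

(18.6, 23.4)


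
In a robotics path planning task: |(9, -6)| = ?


|u| = sqrt(9^2 + (-6)^2) = sqrt(117) = 10.8167

10.8167


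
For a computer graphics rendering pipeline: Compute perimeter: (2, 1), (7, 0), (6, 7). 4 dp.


Sides: (2, 1)->(7, 0): sqrt(26) = 5.09902, (7, 0)->(6, 7): sqrt(50) = 7.071068, (6, 7)->(2, 1): sqrt(52) = 7.211103
Sum = 19.381191
Perimeter = 19.3812

19.3812


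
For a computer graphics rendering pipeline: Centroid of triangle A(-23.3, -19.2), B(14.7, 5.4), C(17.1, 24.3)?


Centroid = ((x_A+x_B+x_C)/3, (y_A+y_B+y_C)/3)
= (((-23.3)+14.7+17.1)/3, ((-19.2)+5.4+24.3)/3)
= (2.8333, 3.5)

(2.8333, 3.5)


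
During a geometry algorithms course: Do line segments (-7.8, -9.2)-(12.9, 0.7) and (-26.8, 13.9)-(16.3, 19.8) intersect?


Cross products: d1=-1107.71, d2=-803.15, d3=666.27, d4=361.71
d1*d2 < 0 and d3*d4 < 0? no

No, they don't intersect


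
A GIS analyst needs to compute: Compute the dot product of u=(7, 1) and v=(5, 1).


u . v = u_x*v_x + u_y*v_y = 7*5 + 1*1
= 35 + 1 = 36

36


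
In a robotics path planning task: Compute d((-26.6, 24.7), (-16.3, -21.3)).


dx=10.3, dy=-46
d^2 = 10.3^2 + (-46)^2 = 2222.09
d = sqrt(2222.09) = 47.139

47.139


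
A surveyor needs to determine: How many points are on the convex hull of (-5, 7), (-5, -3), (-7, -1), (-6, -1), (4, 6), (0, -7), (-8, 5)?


Convex hull vertices (CCW): (-8, 5), (-7, -1), (-5, -3), (0, -7), (4, 6), (-5, 7)
Count = 6

6


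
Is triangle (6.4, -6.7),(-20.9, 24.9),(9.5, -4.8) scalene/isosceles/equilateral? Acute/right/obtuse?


Side lengths squared: AB^2=1743.85, BC^2=1806.25, CA^2=13.22
Sorted: [13.22, 1743.85, 1806.25]
By sides: Scalene, By angles: Obtuse

Scalene, Obtuse


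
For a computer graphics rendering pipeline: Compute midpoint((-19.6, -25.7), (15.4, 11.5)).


M = (((-19.6)+15.4)/2, ((-25.7)+11.5)/2)
= (-2.1, -7.1)

(-2.1, -7.1)


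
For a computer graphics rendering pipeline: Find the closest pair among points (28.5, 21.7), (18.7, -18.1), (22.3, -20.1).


d(P0,P1) = 40.9888, d(P0,P2) = 42.2573, d(P1,P2) = 4.1183
Closest: P1 and P2

Closest pair: (18.7, -18.1) and (22.3, -20.1), distance = 4.1183


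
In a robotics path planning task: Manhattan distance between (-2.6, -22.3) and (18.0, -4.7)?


|(-2.6)-18| + |(-22.3)-(-4.7)| = 20.6 + 17.6 = 38.2

38.2


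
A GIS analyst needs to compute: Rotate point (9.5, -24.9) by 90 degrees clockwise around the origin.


90° CW: (x,y) -> (y, -x)
(9.5,-24.9) -> (-24.9, -9.5)

(-24.9, -9.5)


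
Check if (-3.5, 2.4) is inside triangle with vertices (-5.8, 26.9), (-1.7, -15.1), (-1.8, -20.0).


Cross products: AB x AP = -3.85, BC x BP = -10.57, CA x CP = -9.87
All same sign? yes

Yes, inside


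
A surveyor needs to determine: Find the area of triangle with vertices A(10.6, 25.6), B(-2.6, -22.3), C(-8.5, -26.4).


Area = |x_A(y_B-y_C) + x_B(y_C-y_A) + x_C(y_A-y_B)|/2
= |43.46 + 135.2 + (-407.15)|/2
= 228.49/2 = 114.245

114.245


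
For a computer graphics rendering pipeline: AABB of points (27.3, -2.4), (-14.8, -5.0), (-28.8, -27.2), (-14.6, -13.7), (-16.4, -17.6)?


x range: [-28.8, 27.3]
y range: [-27.2, -2.4]
Bounding box: (-28.8,-27.2) to (27.3,-2.4)

(-28.8,-27.2) to (27.3,-2.4)


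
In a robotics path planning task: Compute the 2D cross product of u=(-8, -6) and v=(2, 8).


u x v = u_x*v_y - u_y*v_x = (-8)*8 - (-6)*2
= (-64) - (-12) = -52

-52


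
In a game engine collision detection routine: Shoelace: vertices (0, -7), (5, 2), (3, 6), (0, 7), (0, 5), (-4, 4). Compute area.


Shoelace sum: (0*2 - 5*(-7)) + (5*6 - 3*2) + (3*7 - 0*6) + (0*5 - 0*7) + (0*4 - (-4)*5) + ((-4)*(-7) - 0*4)
= 128
Area = |128|/2 = 64

64


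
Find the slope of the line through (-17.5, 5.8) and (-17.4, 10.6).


slope = (y2-y1)/(x2-x1) = (10.6-5.8)/((-17.4)-(-17.5)) = 4.8/0.1 = 48

48


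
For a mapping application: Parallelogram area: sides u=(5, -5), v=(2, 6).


|u x v| = |5*6 - (-5)*2|
= |30 - (-10)| = 40

40


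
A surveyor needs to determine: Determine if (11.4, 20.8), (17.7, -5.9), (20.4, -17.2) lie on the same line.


Cross product: (17.7-11.4)*((-17.2)-20.8) - ((-5.9)-20.8)*(20.4-11.4)
= 0.9

No, not collinear


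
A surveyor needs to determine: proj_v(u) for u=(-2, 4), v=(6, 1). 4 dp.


u.v = -8, |v| = sqrt(37) = 6.0828
Scalar projection = u.v / |v| = -8 / sqrt(37) = -1.3152

-1.3152


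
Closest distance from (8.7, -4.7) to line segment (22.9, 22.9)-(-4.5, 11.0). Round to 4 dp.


Project P onto AB: t = 0.8041 (clamped to [0,1])
Closest point on segment: (0.8687, 13.3317)
Distance: 19.6588

19.6588


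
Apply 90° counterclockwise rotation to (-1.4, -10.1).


90° CCW: (x,y) -> (-y, x)
(-1.4,-10.1) -> (10.1, -1.4)

(10.1, -1.4)


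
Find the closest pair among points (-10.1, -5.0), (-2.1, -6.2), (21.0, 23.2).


d(P0,P1) = 8.0895, d(P0,P2) = 41.9815, d(P1,P2) = 37.3894
Closest: P0 and P1

Closest pair: (-10.1, -5.0) and (-2.1, -6.2), distance = 8.0895


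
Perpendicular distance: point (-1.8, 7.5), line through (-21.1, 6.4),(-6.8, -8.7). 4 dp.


|cross product| = 307.16
|line direction| = sqrt(432.5) = 20.7966
Distance = 307.16/sqrt(432.5) = 14.7697

14.7697


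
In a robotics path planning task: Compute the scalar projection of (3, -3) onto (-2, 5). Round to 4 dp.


u.v = -21, |v| = sqrt(29) = 5.3852
Scalar projection = u.v / |v| = -21 / sqrt(29) = -3.8996

-3.8996


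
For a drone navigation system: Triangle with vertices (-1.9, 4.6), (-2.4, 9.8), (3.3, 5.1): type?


Side lengths squared: AB^2=27.29, BC^2=54.58, CA^2=27.29
Sorted: [27.29, 27.29, 54.58]
By sides: Isosceles, By angles: Right

Isosceles, Right


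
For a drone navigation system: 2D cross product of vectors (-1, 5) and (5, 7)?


u x v = u_x*v_y - u_y*v_x = (-1)*7 - 5*5
= (-7) - 25 = -32

-32


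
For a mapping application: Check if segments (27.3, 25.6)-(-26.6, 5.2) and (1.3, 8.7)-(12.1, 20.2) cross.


Cross products: d1=-116.48, d2=283.05, d3=380.51, d4=-19.02
d1*d2 < 0 and d3*d4 < 0? yes

Yes, they intersect


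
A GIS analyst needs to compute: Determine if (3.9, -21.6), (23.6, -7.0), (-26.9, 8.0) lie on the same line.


Cross product: (23.6-3.9)*(8-(-21.6)) - ((-7)-(-21.6))*((-26.9)-3.9)
= 1032.8

No, not collinear


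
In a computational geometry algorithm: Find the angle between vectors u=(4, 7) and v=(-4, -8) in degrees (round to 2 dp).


u.v = -72, |u| = sqrt(65) = 8.0623, |v| = sqrt(80) = 8.9443
cos(theta) = u.v/(|u||v|) = -72/sqrt(5200) = -0.99846
theta = acos(-0.99846) = 176.82 degrees

176.82 degrees


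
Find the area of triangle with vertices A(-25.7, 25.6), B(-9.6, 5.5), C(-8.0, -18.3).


Area = |x_A(y_B-y_C) + x_B(y_C-y_A) + x_C(y_A-y_B)|/2
= |(-611.66) + 421.44 + (-160.8)|/2
= 351.02/2 = 175.51

175.51


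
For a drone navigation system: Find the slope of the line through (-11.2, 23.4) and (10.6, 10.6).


slope = (y2-y1)/(x2-x1) = (10.6-23.4)/(10.6-(-11.2)) = (-12.8)/21.8 = -0.5872

-0.5872


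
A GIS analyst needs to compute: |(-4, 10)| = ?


|u| = sqrt((-4)^2 + 10^2) = sqrt(116) = 10.7703

10.7703


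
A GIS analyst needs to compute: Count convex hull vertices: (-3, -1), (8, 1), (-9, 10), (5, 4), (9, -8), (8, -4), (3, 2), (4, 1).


Convex hull vertices (CCW): (-9, 10), (-3, -1), (9, -8), (8, 1), (5, 4)
Count = 5

5


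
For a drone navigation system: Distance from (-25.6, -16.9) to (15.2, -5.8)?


dx=40.8, dy=11.1
d^2 = 40.8^2 + 11.1^2 = 1787.85
d = sqrt(1787.85) = 42.283

42.283


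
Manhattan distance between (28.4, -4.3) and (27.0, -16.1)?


|28.4-27| + |(-4.3)-(-16.1)| = 1.4 + 11.8 = 13.2

13.2


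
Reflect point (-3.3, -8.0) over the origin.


Reflection over origin: (x,y) -> (-x,-y)
(-3.3, -8) -> (3.3, 8)

(3.3, 8)


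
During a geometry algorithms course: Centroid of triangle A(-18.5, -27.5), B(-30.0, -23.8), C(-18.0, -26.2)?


Centroid = ((x_A+x_B+x_C)/3, (y_A+y_B+y_C)/3)
= (((-18.5)+(-30)+(-18))/3, ((-27.5)+(-23.8)+(-26.2))/3)
= (-22.1667, -25.8333)

(-22.1667, -25.8333)


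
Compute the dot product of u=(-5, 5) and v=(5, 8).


u . v = u_x*v_x + u_y*v_y = (-5)*5 + 5*8
= (-25) + 40 = 15

15


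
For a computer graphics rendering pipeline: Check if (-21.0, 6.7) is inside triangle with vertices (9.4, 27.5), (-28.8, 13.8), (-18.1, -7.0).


Cross products: AB x AP = 378.08, BC x BP = 86.27, CA x CP = 476.8
All same sign? yes

Yes, inside


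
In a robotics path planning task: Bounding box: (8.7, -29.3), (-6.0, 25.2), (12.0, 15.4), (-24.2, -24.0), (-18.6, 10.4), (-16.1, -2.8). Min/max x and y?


x range: [-24.2, 12]
y range: [-29.3, 25.2]
Bounding box: (-24.2,-29.3) to (12,25.2)

(-24.2,-29.3) to (12,25.2)


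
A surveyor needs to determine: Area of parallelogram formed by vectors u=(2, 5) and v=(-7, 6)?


|u x v| = |2*6 - 5*(-7)|
= |12 - (-35)| = 47

47


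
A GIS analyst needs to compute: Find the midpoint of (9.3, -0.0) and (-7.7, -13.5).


M = ((9.3+(-7.7))/2, (0+(-13.5))/2)
= (0.8, -6.75)

(0.8, -6.75)


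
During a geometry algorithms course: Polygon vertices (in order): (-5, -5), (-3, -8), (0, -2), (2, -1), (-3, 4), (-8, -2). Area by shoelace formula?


Shoelace sum: ((-5)*(-8) - (-3)*(-5)) + ((-3)*(-2) - 0*(-8)) + (0*(-1) - 2*(-2)) + (2*4 - (-3)*(-1)) + ((-3)*(-2) - (-8)*4) + ((-8)*(-5) - (-5)*(-2))
= 108
Area = |108|/2 = 54

54


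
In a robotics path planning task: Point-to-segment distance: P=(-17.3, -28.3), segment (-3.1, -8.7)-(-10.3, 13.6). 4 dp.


Project P onto AB: t = 0 (clamped to [0,1])
Closest point on segment: (-3.1, -8.7)
Distance: 24.2033

24.2033


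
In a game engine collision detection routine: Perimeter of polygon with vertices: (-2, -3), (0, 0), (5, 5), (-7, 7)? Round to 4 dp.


Sides: (-2, -3)->(0, 0): sqrt(13) = 3.605551, (0, 0)->(5, 5): sqrt(50) = 7.071068, (5, 5)->(-7, 7): sqrt(148) = 12.165525, (-7, 7)->(-2, -3): sqrt(125) = 11.18034
Sum = 34.022484
Perimeter = 34.0225

34.0225


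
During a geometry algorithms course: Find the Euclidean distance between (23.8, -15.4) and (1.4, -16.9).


dx=-22.4, dy=-1.5
d^2 = (-22.4)^2 + (-1.5)^2 = 504.01
d = sqrt(504.01) = 22.4502

22.4502


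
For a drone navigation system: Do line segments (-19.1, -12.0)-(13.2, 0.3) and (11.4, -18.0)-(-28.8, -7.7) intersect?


Cross products: d1=72.95, d2=-754.2, d3=-568.95, d4=258.2
d1*d2 < 0 and d3*d4 < 0? yes

Yes, they intersect


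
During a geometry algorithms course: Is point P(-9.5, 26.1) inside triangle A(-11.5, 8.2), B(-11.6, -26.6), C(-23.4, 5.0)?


Cross products: AB x AP = 67.81, BC x BP = -688.22, CA x CP = 206.61
All same sign? no

No, outside


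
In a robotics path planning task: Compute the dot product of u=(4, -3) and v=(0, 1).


u . v = u_x*v_x + u_y*v_y = 4*0 + (-3)*1
= 0 + (-3) = -3

-3


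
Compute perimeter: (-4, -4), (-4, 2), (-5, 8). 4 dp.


Sides: (-4, -4)->(-4, 2): sqrt(36) = 6, (-4, 2)->(-5, 8): sqrt(37) = 6.082763, (-5, 8)->(-4, -4): sqrt(145) = 12.041595
Sum = 24.124358
Perimeter = 24.1244

24.1244


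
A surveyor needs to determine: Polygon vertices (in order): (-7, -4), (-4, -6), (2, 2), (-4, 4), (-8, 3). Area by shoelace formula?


Shoelace sum: ((-7)*(-6) - (-4)*(-4)) + ((-4)*2 - 2*(-6)) + (2*4 - (-4)*2) + ((-4)*3 - (-8)*4) + ((-8)*(-4) - (-7)*3)
= 119
Area = |119|/2 = 59.5

59.5


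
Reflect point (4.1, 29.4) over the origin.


Reflection over origin: (x,y) -> (-x,-y)
(4.1, 29.4) -> (-4.1, -29.4)

(-4.1, -29.4)


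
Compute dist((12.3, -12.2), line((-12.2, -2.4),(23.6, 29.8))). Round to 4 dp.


|cross product| = 1139.74
|line direction| = sqrt(2318.48) = 48.1506
Distance = 1139.74/sqrt(2318.48) = 23.6703

23.6703


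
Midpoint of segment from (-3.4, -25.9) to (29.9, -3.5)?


M = (((-3.4)+29.9)/2, ((-25.9)+(-3.5))/2)
= (13.25, -14.7)

(13.25, -14.7)


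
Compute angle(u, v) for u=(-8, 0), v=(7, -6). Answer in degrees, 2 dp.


u.v = -56, |u| = sqrt(64) = 8, |v| = sqrt(85) = 9.2195
cos(theta) = u.v/(|u||v|) = -56/sqrt(5440) = -0.759257
theta = acos(-0.759257) = 139.4 degrees

139.4 degrees


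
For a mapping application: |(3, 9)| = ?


|u| = sqrt(3^2 + 9^2) = sqrt(90) = 9.4868

9.4868


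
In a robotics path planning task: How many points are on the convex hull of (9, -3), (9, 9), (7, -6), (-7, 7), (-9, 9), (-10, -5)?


Convex hull vertices (CCW): (-10, -5), (7, -6), (9, -3), (9, 9), (-9, 9)
Count = 5

5


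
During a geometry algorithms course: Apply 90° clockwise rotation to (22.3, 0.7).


90° CW: (x,y) -> (y, -x)
(22.3,0.7) -> (0.7, -22.3)

(0.7, -22.3)


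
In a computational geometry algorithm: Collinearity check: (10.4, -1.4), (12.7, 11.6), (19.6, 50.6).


Cross product: (12.7-10.4)*(50.6-(-1.4)) - (11.6-(-1.4))*(19.6-10.4)
= 0

Yes, collinear


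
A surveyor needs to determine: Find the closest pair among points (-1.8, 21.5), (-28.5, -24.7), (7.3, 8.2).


d(P0,P1) = 53.3604, d(P0,P2) = 16.1152, d(P1,P2) = 48.6215
Closest: P0 and P2

Closest pair: (-1.8, 21.5) and (7.3, 8.2), distance = 16.1152


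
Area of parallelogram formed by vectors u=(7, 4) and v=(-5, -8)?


|u x v| = |7*(-8) - 4*(-5)|
= |(-56) - (-20)| = 36

36


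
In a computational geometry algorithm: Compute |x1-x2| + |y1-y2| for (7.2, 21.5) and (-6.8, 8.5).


|7.2-(-6.8)| + |21.5-8.5| = 14 + 13 = 27

27


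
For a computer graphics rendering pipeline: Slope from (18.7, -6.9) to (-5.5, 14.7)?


slope = (y2-y1)/(x2-x1) = (14.7-(-6.9))/((-5.5)-18.7) = 21.6/(-24.2) = -0.8926

-0.8926


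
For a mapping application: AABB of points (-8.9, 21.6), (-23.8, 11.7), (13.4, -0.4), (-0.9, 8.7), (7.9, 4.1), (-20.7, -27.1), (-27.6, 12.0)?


x range: [-27.6, 13.4]
y range: [-27.1, 21.6]
Bounding box: (-27.6,-27.1) to (13.4,21.6)

(-27.6,-27.1) to (13.4,21.6)


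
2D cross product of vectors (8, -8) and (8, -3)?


u x v = u_x*v_y - u_y*v_x = 8*(-3) - (-8)*8
= (-24) - (-64) = 40

40


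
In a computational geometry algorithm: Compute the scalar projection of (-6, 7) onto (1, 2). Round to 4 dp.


u.v = 8, |v| = sqrt(5) = 2.2361
Scalar projection = u.v / |v| = 8 / sqrt(5) = 3.5777

3.5777


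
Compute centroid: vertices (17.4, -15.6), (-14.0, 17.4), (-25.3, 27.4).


Centroid = ((x_A+x_B+x_C)/3, (y_A+y_B+y_C)/3)
= ((17.4+(-14)+(-25.3))/3, ((-15.6)+17.4+27.4)/3)
= (-7.3, 9.7333)

(-7.3, 9.7333)


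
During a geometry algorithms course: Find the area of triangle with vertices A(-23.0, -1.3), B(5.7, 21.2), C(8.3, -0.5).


Area = |x_A(y_B-y_C) + x_B(y_C-y_A) + x_C(y_A-y_B)|/2
= |(-499.1) + 4.56 + (-186.75)|/2
= 681.29/2 = 340.645

340.645


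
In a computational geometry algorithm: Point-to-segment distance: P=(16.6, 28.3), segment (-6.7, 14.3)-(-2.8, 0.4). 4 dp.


Project P onto AB: t = 0 (clamped to [0,1])
Closest point on segment: (-6.7, 14.3)
Distance: 27.1825

27.1825


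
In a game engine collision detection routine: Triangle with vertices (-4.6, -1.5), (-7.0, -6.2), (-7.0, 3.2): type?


Side lengths squared: AB^2=27.85, BC^2=88.36, CA^2=27.85
Sorted: [27.85, 27.85, 88.36]
By sides: Isosceles, By angles: Obtuse

Isosceles, Obtuse


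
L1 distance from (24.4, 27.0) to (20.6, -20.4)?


|24.4-20.6| + |27-(-20.4)| = 3.8 + 47.4 = 51.2

51.2


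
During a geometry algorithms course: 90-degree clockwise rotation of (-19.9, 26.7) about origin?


90° CW: (x,y) -> (y, -x)
(-19.9,26.7) -> (26.7, 19.9)

(26.7, 19.9)


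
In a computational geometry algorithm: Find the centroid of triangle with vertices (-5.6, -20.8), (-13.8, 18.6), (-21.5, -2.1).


Centroid = ((x_A+x_B+x_C)/3, (y_A+y_B+y_C)/3)
= (((-5.6)+(-13.8)+(-21.5))/3, ((-20.8)+18.6+(-2.1))/3)
= (-13.6333, -1.4333)

(-13.6333, -1.4333)


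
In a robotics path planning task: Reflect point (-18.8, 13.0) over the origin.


Reflection over origin: (x,y) -> (-x,-y)
(-18.8, 13) -> (18.8, -13)

(18.8, -13)


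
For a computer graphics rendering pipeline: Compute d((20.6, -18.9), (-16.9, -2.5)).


dx=-37.5, dy=16.4
d^2 = (-37.5)^2 + 16.4^2 = 1675.21
d = sqrt(1675.21) = 40.9293

40.9293


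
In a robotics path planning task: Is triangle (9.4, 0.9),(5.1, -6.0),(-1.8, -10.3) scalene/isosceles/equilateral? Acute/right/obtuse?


Side lengths squared: AB^2=66.1, BC^2=66.1, CA^2=250.88
Sorted: [66.1, 66.1, 250.88]
By sides: Isosceles, By angles: Obtuse

Isosceles, Obtuse


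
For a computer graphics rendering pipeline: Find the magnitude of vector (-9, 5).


|u| = sqrt((-9)^2 + 5^2) = sqrt(106) = 10.2956

10.2956


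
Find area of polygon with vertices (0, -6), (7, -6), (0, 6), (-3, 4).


Shoelace sum: (0*(-6) - 7*(-6)) + (7*6 - 0*(-6)) + (0*4 - (-3)*6) + ((-3)*(-6) - 0*4)
= 120
Area = |120|/2 = 60

60


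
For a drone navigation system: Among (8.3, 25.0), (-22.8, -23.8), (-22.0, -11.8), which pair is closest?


d(P0,P1) = 57.8675, d(P0,P2) = 47.669, d(P1,P2) = 12.0266
Closest: P1 and P2

Closest pair: (-22.8, -23.8) and (-22.0, -11.8), distance = 12.0266


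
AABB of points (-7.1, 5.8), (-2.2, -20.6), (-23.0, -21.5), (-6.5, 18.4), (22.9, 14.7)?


x range: [-23, 22.9]
y range: [-21.5, 18.4]
Bounding box: (-23,-21.5) to (22.9,18.4)

(-23,-21.5) to (22.9,18.4)


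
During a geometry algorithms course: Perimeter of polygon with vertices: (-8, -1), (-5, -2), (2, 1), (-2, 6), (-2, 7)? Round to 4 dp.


Sides: (-8, -1)->(-5, -2): sqrt(10) = 3.162278, (-5, -2)->(2, 1): sqrt(58) = 7.615773, (2, 1)->(-2, 6): sqrt(41) = 6.403124, (-2, 6)->(-2, 7): sqrt(1) = 1, (-2, 7)->(-8, -1): sqrt(100) = 10
Sum = 28.181175
Perimeter = 28.1812

28.1812


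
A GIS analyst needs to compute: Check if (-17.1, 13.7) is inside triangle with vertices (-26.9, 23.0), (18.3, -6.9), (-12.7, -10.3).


Cross products: AB x AP = -127.34, BC x BP = -758.96, CA x CP = -194.28
All same sign? yes

Yes, inside


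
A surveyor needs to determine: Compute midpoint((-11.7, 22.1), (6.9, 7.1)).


M = (((-11.7)+6.9)/2, (22.1+7.1)/2)
= (-2.4, 14.6)

(-2.4, 14.6)


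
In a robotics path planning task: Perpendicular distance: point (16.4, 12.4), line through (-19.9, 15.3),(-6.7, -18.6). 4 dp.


|cross product| = 1192.29
|line direction| = sqrt(1323.45) = 36.3793
Distance = 1192.29/sqrt(1323.45) = 32.7739

32.7739


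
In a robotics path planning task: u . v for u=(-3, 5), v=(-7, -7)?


u . v = u_x*v_x + u_y*v_y = (-3)*(-7) + 5*(-7)
= 21 + (-35) = -14

-14


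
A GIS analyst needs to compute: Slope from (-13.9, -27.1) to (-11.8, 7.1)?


slope = (y2-y1)/(x2-x1) = (7.1-(-27.1))/((-11.8)-(-13.9)) = 34.2/2.1 = 16.2857

16.2857


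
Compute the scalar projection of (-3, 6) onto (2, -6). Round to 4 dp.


u.v = -42, |v| = sqrt(40) = 6.3246
Scalar projection = u.v / |v| = -42 / sqrt(40) = -6.6408

-6.6408


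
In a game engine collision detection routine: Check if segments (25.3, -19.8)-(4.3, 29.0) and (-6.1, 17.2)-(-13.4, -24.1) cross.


Cross products: d1=1566.92, d2=343.38, d3=755.32, d4=1978.86
d1*d2 < 0 and d3*d4 < 0? no

No, they don't intersect


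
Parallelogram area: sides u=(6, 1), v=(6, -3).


|u x v| = |6*(-3) - 1*6|
= |(-18) - 6| = 24

24


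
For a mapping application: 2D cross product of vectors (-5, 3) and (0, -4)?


u x v = u_x*v_y - u_y*v_x = (-5)*(-4) - 3*0
= 20 - 0 = 20

20


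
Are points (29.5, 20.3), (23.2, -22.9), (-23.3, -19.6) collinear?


Cross product: (23.2-29.5)*((-19.6)-20.3) - ((-22.9)-20.3)*((-23.3)-29.5)
= -2029.59

No, not collinear


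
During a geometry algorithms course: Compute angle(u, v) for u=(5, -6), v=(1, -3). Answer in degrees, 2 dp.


u.v = 23, |u| = sqrt(61) = 7.8102, |v| = sqrt(10) = 3.1623
cos(theta) = u.v/(|u||v|) = 23/sqrt(610) = 0.931243
theta = acos(0.931243) = 21.37 degrees

21.37 degrees


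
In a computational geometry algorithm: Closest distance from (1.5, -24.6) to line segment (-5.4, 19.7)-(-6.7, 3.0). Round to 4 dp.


Project P onto AB: t = 1 (clamped to [0,1])
Closest point on segment: (-6.7, 3)
Distance: 28.7924

28.7924


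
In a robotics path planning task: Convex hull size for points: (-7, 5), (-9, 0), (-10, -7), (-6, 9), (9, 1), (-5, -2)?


Convex hull vertices (CCW): (-10, -7), (9, 1), (-6, 9), (-9, 0)
Count = 4

4


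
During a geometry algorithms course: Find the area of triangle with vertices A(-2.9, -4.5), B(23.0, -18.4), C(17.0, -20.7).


Area = |x_A(y_B-y_C) + x_B(y_C-y_A) + x_C(y_A-y_B)|/2
= |(-6.67) + (-372.6) + 236.3|/2
= 142.97/2 = 71.485

71.485


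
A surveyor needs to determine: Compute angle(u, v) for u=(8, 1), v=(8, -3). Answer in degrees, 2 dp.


u.v = 61, |u| = sqrt(65) = 8.0623, |v| = sqrt(73) = 8.544
cos(theta) = u.v/(|u||v|) = 61/sqrt(4745) = 0.885547
theta = acos(0.885547) = 27.68 degrees

27.68 degrees


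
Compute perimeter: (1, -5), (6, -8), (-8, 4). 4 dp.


Sides: (1, -5)->(6, -8): sqrt(34) = 5.830952, (6, -8)->(-8, 4): sqrt(340) = 18.439089, (-8, 4)->(1, -5): sqrt(162) = 12.727922
Sum = 36.997963
Perimeter = 36.998

36.998


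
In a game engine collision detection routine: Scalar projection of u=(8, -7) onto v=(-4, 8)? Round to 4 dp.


u.v = -88, |v| = sqrt(80) = 8.9443
Scalar projection = u.v / |v| = -88 / sqrt(80) = -9.8387

-9.8387


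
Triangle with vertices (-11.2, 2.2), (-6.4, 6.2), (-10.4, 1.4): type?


Side lengths squared: AB^2=39.04, BC^2=39.04, CA^2=1.28
Sorted: [1.28, 39.04, 39.04]
By sides: Isosceles, By angles: Acute

Isosceles, Acute


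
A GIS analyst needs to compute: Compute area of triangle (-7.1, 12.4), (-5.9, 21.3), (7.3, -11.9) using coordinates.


Area = |x_A(y_B-y_C) + x_B(y_C-y_A) + x_C(y_A-y_B)|/2
= |(-235.72) + 143.37 + (-64.97)|/2
= 157.32/2 = 78.66

78.66


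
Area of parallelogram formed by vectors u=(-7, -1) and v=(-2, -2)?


|u x v| = |(-7)*(-2) - (-1)*(-2)|
= |14 - 2| = 12

12


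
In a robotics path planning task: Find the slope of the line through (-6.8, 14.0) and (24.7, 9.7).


slope = (y2-y1)/(x2-x1) = (9.7-14)/(24.7-(-6.8)) = (-4.3)/31.5 = -0.1365

-0.1365


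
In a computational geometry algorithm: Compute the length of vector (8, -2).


|u| = sqrt(8^2 + (-2)^2) = sqrt(68) = 8.2462

8.2462


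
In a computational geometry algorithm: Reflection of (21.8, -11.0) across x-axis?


Reflection over x-axis: (x,y) -> (x,-y)
(21.8, -11) -> (21.8, 11)

(21.8, 11)


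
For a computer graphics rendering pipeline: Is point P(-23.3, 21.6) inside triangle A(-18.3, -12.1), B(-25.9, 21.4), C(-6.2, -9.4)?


Cross products: AB x AP = -88.62, BC x BP = 84.02, CA x CP = -421.27
All same sign? no

No, outside


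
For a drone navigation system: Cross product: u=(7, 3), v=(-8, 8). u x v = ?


u x v = u_x*v_y - u_y*v_x = 7*8 - 3*(-8)
= 56 - (-24) = 80

80


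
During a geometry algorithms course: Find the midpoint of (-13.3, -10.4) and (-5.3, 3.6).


M = (((-13.3)+(-5.3))/2, ((-10.4)+3.6)/2)
= (-9.3, -3.4)

(-9.3, -3.4)


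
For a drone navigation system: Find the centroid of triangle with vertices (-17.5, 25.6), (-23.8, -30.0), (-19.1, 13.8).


Centroid = ((x_A+x_B+x_C)/3, (y_A+y_B+y_C)/3)
= (((-17.5)+(-23.8)+(-19.1))/3, (25.6+(-30)+13.8)/3)
= (-20.1333, 3.1333)

(-20.1333, 3.1333)


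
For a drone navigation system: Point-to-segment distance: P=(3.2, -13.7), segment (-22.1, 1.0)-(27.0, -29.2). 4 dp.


Project P onto AB: t = 0.5074 (clamped to [0,1])
Closest point on segment: (2.8156, -14.3249)
Distance: 0.7336

0.7336


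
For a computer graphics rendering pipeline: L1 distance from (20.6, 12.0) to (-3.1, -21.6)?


|20.6-(-3.1)| + |12-(-21.6)| = 23.7 + 33.6 = 57.3

57.3


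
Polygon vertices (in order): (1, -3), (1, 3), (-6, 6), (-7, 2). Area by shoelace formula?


Shoelace sum: (1*3 - 1*(-3)) + (1*6 - (-6)*3) + ((-6)*2 - (-7)*6) + ((-7)*(-3) - 1*2)
= 79
Area = |79|/2 = 39.5

39.5


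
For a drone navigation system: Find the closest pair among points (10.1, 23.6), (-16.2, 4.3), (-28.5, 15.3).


d(P0,P1) = 32.6218, d(P0,P2) = 39.4823, d(P1,P2) = 16.5012
Closest: P1 and P2

Closest pair: (-16.2, 4.3) and (-28.5, 15.3), distance = 16.5012


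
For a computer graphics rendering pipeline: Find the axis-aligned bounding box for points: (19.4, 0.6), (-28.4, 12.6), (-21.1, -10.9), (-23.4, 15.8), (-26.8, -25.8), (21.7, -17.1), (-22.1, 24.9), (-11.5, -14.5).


x range: [-28.4, 21.7]
y range: [-25.8, 24.9]
Bounding box: (-28.4,-25.8) to (21.7,24.9)

(-28.4,-25.8) to (21.7,24.9)


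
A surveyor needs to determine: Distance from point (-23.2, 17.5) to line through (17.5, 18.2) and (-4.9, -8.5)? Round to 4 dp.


|cross product| = 1071.01
|line direction| = sqrt(1214.65) = 34.8518
Distance = 1071.01/sqrt(1214.65) = 30.7304

30.7304


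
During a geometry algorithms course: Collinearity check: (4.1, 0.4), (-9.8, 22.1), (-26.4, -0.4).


Cross product: ((-9.8)-4.1)*((-0.4)-0.4) - (22.1-0.4)*((-26.4)-4.1)
= 672.97

No, not collinear


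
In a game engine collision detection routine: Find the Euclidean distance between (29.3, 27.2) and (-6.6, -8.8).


dx=-35.9, dy=-36
d^2 = (-35.9)^2 + (-36)^2 = 2584.81
d = sqrt(2584.81) = 50.841

50.841


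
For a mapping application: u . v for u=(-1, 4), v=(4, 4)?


u . v = u_x*v_x + u_y*v_y = (-1)*4 + 4*4
= (-4) + 16 = 12

12


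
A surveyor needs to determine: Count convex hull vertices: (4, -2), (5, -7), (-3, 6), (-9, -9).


Convex hull vertices (CCW): (-9, -9), (5, -7), (4, -2), (-3, 6)
Count = 4

4


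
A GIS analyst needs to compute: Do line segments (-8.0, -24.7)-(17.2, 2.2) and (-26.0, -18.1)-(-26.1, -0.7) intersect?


Cross products: d1=-312.54, d2=-753.71, d3=650.52, d4=1091.69
d1*d2 < 0 and d3*d4 < 0? no

No, they don't intersect


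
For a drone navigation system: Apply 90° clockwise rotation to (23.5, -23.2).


90° CW: (x,y) -> (y, -x)
(23.5,-23.2) -> (-23.2, -23.5)

(-23.2, -23.5)


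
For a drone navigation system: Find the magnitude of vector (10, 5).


|u| = sqrt(10^2 + 5^2) = sqrt(125) = 11.1803

11.1803


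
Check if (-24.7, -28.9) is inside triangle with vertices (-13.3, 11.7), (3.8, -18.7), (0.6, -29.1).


Cross products: AB x AP = -1040.82, BC x BP = -263.76, CA x CP = 1029.46
All same sign? no

No, outside


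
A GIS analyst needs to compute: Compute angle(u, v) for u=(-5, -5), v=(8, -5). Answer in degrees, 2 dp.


u.v = -15, |u| = sqrt(50) = 7.0711, |v| = sqrt(89) = 9.434
cos(theta) = u.v/(|u||v|) = -15/sqrt(4450) = -0.22486
theta = acos(-0.22486) = 102.99 degrees

102.99 degrees


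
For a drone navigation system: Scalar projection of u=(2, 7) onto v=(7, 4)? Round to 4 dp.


u.v = 42, |v| = sqrt(65) = 8.0623
Scalar projection = u.v / |v| = 42 / sqrt(65) = 5.2095

5.2095


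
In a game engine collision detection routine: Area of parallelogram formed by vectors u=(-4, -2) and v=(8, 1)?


|u x v| = |(-4)*1 - (-2)*8|
= |(-4) - (-16)| = 12

12


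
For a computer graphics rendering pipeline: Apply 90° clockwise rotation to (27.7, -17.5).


90° CW: (x,y) -> (y, -x)
(27.7,-17.5) -> (-17.5, -27.7)

(-17.5, -27.7)


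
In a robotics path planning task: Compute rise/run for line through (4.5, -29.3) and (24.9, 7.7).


slope = (y2-y1)/(x2-x1) = (7.7-(-29.3))/(24.9-4.5) = 37/20.4 = 1.8137

1.8137


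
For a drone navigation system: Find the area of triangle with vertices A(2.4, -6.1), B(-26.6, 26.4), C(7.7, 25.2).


Area = |x_A(y_B-y_C) + x_B(y_C-y_A) + x_C(y_A-y_B)|/2
= |2.88 + (-832.58) + (-250.25)|/2
= 1079.95/2 = 539.975

539.975


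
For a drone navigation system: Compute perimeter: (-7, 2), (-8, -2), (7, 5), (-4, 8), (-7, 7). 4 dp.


Sides: (-7, 2)->(-8, -2): sqrt(17) = 4.123106, (-8, -2)->(7, 5): sqrt(274) = 16.552945, (7, 5)->(-4, 8): sqrt(130) = 11.401754, (-4, 8)->(-7, 7): sqrt(10) = 3.162278, (-7, 7)->(-7, 2): sqrt(25) = 5
Sum = 40.240083
Perimeter = 40.2401

40.2401


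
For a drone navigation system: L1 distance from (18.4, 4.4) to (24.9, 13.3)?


|18.4-24.9| + |4.4-13.3| = 6.5 + 8.9 = 15.4

15.4


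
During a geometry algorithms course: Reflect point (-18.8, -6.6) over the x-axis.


Reflection over x-axis: (x,y) -> (x,-y)
(-18.8, -6.6) -> (-18.8, 6.6)

(-18.8, 6.6)


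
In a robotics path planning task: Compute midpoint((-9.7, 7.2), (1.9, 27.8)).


M = (((-9.7)+1.9)/2, (7.2+27.8)/2)
= (-3.9, 17.5)

(-3.9, 17.5)


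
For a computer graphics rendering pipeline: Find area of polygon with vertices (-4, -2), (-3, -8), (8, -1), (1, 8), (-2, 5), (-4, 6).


Shoelace sum: ((-4)*(-8) - (-3)*(-2)) + ((-3)*(-1) - 8*(-8)) + (8*8 - 1*(-1)) + (1*5 - (-2)*8) + ((-2)*6 - (-4)*5) + ((-4)*(-2) - (-4)*6)
= 219
Area = |219|/2 = 109.5

109.5


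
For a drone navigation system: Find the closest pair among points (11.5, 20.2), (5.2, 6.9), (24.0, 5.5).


d(P0,P1) = 14.7167, d(P0,P2) = 19.2961, d(P1,P2) = 18.8521
Closest: P0 and P1

Closest pair: (11.5, 20.2) and (5.2, 6.9), distance = 14.7167


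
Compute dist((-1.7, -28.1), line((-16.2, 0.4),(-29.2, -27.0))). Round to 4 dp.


|cross product| = 767.8
|line direction| = sqrt(919.76) = 30.3275
Distance = 767.8/sqrt(919.76) = 25.3169

25.3169


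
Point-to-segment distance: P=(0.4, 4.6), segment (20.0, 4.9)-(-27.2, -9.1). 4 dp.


Project P onto AB: t = 0.3834 (clamped to [0,1])
Closest point on segment: (1.9031, -0.4677)
Distance: 5.2859

5.2859


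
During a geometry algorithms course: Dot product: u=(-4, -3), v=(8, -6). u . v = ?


u . v = u_x*v_x + u_y*v_y = (-4)*8 + (-3)*(-6)
= (-32) + 18 = -14

-14


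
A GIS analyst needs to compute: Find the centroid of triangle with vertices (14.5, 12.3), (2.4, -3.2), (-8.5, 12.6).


Centroid = ((x_A+x_B+x_C)/3, (y_A+y_B+y_C)/3)
= ((14.5+2.4+(-8.5))/3, (12.3+(-3.2)+12.6)/3)
= (2.8, 7.2333)

(2.8, 7.2333)


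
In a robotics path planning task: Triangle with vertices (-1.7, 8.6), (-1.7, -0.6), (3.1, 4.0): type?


Side lengths squared: AB^2=84.64, BC^2=44.2, CA^2=44.2
Sorted: [44.2, 44.2, 84.64]
By sides: Isosceles, By angles: Acute

Isosceles, Acute


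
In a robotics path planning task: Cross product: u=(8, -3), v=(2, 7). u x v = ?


u x v = u_x*v_y - u_y*v_x = 8*7 - (-3)*2
= 56 - (-6) = 62

62


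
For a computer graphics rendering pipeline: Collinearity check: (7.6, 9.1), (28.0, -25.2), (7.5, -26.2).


Cross product: (28-7.6)*((-26.2)-9.1) - ((-25.2)-9.1)*(7.5-7.6)
= -723.55

No, not collinear


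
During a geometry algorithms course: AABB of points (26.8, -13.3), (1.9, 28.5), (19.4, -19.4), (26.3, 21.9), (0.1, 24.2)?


x range: [0.1, 26.8]
y range: [-19.4, 28.5]
Bounding box: (0.1,-19.4) to (26.8,28.5)

(0.1,-19.4) to (26.8,28.5)


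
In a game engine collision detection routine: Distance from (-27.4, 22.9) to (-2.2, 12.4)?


dx=25.2, dy=-10.5
d^2 = 25.2^2 + (-10.5)^2 = 745.29
d = sqrt(745.29) = 27.3

27.3


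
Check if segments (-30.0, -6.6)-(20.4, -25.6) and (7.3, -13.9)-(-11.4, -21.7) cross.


Cross products: d1=-427.45, d2=320.97, d3=340.78, d4=-407.64
d1*d2 < 0 and d3*d4 < 0? yes

Yes, they intersect


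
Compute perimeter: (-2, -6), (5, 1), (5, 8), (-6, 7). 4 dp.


Sides: (-2, -6)->(5, 1): sqrt(98) = 9.899495, (5, 1)->(5, 8): sqrt(49) = 7, (5, 8)->(-6, 7): sqrt(122) = 11.045361, (-6, 7)->(-2, -6): sqrt(185) = 13.601471
Sum = 41.546327
Perimeter = 41.5463

41.5463


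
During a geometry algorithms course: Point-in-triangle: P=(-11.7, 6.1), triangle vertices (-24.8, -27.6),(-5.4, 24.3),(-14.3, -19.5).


Cross products: AB x AP = -26.11, BC x BP = -113.96, CA x CP = -247.74
All same sign? yes

Yes, inside


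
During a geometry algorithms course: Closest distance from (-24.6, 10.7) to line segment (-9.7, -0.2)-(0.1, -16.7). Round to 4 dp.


Project P onto AB: t = 0 (clamped to [0,1])
Closest point on segment: (-9.7, -0.2)
Distance: 18.4613

18.4613


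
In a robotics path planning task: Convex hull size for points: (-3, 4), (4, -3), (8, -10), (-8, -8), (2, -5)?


Convex hull vertices (CCW): (-8, -8), (8, -10), (4, -3), (-3, 4)
Count = 4

4


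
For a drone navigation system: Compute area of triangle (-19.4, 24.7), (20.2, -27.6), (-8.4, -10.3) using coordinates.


Area = |x_A(y_B-y_C) + x_B(y_C-y_A) + x_C(y_A-y_B)|/2
= |335.62 + (-707) + (-439.32)|/2
= 810.7/2 = 405.35

405.35


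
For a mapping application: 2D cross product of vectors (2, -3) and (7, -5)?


u x v = u_x*v_y - u_y*v_x = 2*(-5) - (-3)*7
= (-10) - (-21) = 11

11


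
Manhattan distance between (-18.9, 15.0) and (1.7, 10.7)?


|(-18.9)-1.7| + |15-10.7| = 20.6 + 4.3 = 24.9

24.9


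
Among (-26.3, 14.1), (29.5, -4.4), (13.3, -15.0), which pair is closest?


d(P0,P1) = 58.7868, d(P0,P2) = 49.1423, d(P1,P2) = 19.3598
Closest: P1 and P2

Closest pair: (29.5, -4.4) and (13.3, -15.0), distance = 19.3598


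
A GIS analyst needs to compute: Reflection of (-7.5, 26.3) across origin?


Reflection over origin: (x,y) -> (-x,-y)
(-7.5, 26.3) -> (7.5, -26.3)

(7.5, -26.3)


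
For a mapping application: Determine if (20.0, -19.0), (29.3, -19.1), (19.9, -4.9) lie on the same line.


Cross product: (29.3-20)*((-4.9)-(-19)) - ((-19.1)-(-19))*(19.9-20)
= 131.12

No, not collinear


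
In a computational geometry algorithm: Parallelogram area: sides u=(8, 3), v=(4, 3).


|u x v| = |8*3 - 3*4|
= |24 - 12| = 12

12


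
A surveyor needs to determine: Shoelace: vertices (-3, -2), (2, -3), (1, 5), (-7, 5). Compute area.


Shoelace sum: ((-3)*(-3) - 2*(-2)) + (2*5 - 1*(-3)) + (1*5 - (-7)*5) + ((-7)*(-2) - (-3)*5)
= 95
Area = |95|/2 = 47.5

47.5


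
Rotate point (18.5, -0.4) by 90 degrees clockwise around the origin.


90° CW: (x,y) -> (y, -x)
(18.5,-0.4) -> (-0.4, -18.5)

(-0.4, -18.5)


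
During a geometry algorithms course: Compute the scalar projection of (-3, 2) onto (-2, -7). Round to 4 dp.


u.v = -8, |v| = sqrt(53) = 7.2801
Scalar projection = u.v / |v| = -8 / sqrt(53) = -1.0989

-1.0989


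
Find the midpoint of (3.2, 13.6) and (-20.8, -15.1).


M = ((3.2+(-20.8))/2, (13.6+(-15.1))/2)
= (-8.8, -0.75)

(-8.8, -0.75)


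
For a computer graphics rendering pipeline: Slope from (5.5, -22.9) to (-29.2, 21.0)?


slope = (y2-y1)/(x2-x1) = (21-(-22.9))/((-29.2)-5.5) = 43.9/(-34.7) = -1.2651

-1.2651


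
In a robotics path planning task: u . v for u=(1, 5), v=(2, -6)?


u . v = u_x*v_x + u_y*v_y = 1*2 + 5*(-6)
= 2 + (-30) = -28

-28


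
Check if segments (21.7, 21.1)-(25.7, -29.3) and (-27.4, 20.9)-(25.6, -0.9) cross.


Cross products: d1=1080.98, d2=-1503.02, d3=-2475.44, d4=108.56
d1*d2 < 0 and d3*d4 < 0? yes

Yes, they intersect


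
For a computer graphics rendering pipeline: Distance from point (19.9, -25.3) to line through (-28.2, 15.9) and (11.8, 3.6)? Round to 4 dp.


|cross product| = 1056.37
|line direction| = sqrt(1751.29) = 41.8484
Distance = 1056.37/sqrt(1751.29) = 25.2428

25.2428


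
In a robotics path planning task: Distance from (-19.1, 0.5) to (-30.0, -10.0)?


dx=-10.9, dy=-10.5
d^2 = (-10.9)^2 + (-10.5)^2 = 229.06
d = sqrt(229.06) = 15.1347

15.1347


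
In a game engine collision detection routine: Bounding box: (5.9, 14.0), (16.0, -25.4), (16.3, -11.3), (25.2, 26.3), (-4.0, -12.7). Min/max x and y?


x range: [-4, 25.2]
y range: [-25.4, 26.3]
Bounding box: (-4,-25.4) to (25.2,26.3)

(-4,-25.4) to (25.2,26.3)


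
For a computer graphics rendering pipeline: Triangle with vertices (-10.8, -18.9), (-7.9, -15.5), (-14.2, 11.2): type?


Side lengths squared: AB^2=19.97, BC^2=752.58, CA^2=917.57
Sorted: [19.97, 752.58, 917.57]
By sides: Scalene, By angles: Obtuse

Scalene, Obtuse


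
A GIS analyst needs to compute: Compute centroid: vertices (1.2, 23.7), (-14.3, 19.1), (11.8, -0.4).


Centroid = ((x_A+x_B+x_C)/3, (y_A+y_B+y_C)/3)
= ((1.2+(-14.3)+11.8)/3, (23.7+19.1+(-0.4))/3)
= (-0.4333, 14.1333)

(-0.4333, 14.1333)


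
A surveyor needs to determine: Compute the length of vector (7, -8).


|u| = sqrt(7^2 + (-8)^2) = sqrt(113) = 10.6301

10.6301


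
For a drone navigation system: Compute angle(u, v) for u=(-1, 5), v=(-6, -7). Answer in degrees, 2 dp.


u.v = -29, |u| = sqrt(26) = 5.099, |v| = sqrt(85) = 9.2195
cos(theta) = u.v/(|u||v|) = -29/sqrt(2210) = -0.616882
theta = acos(-0.616882) = 128.09 degrees

128.09 degrees


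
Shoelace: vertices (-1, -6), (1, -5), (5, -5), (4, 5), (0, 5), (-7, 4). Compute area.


Shoelace sum: ((-1)*(-5) - 1*(-6)) + (1*(-5) - 5*(-5)) + (5*5 - 4*(-5)) + (4*5 - 0*5) + (0*4 - (-7)*5) + ((-7)*(-6) - (-1)*4)
= 177
Area = |177|/2 = 88.5

88.5


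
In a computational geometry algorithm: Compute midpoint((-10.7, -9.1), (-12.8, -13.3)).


M = (((-10.7)+(-12.8))/2, ((-9.1)+(-13.3))/2)
= (-11.75, -11.2)

(-11.75, -11.2)
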